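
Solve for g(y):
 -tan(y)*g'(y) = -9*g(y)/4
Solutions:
 g(y) = C1*sin(y)^(9/4)


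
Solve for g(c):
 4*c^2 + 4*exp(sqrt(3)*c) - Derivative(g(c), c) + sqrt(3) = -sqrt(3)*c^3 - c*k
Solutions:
 g(c) = C1 + sqrt(3)*c^4/4 + 4*c^3/3 + c^2*k/2 + sqrt(3)*c + 4*sqrt(3)*exp(sqrt(3)*c)/3


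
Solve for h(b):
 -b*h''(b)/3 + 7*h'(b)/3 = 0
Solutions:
 h(b) = C1 + C2*b^8


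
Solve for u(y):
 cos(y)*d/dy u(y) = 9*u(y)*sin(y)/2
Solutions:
 u(y) = C1/cos(y)^(9/2)


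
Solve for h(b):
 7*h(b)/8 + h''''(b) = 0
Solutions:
 h(b) = (C1*sin(2^(3/4)*7^(1/4)*b/4) + C2*cos(2^(3/4)*7^(1/4)*b/4))*exp(-2^(3/4)*7^(1/4)*b/4) + (C3*sin(2^(3/4)*7^(1/4)*b/4) + C4*cos(2^(3/4)*7^(1/4)*b/4))*exp(2^(3/4)*7^(1/4)*b/4)


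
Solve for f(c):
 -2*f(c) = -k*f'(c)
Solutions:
 f(c) = C1*exp(2*c/k)


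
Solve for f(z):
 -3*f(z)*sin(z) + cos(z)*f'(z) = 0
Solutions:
 f(z) = C1/cos(z)^3


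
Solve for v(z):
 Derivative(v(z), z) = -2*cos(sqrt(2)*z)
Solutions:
 v(z) = C1 - sqrt(2)*sin(sqrt(2)*z)


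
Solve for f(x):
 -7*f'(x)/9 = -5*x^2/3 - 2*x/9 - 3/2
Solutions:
 f(x) = C1 + 5*x^3/7 + x^2/7 + 27*x/14


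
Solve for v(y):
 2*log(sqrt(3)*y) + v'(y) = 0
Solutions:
 v(y) = C1 - 2*y*log(y) - y*log(3) + 2*y


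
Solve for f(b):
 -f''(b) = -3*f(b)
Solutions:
 f(b) = C1*exp(-sqrt(3)*b) + C2*exp(sqrt(3)*b)


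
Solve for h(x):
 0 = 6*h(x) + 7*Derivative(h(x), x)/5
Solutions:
 h(x) = C1*exp(-30*x/7)


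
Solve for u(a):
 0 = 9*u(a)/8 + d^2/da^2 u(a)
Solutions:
 u(a) = C1*sin(3*sqrt(2)*a/4) + C2*cos(3*sqrt(2)*a/4)


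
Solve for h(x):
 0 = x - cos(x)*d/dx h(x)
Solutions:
 h(x) = C1 + Integral(x/cos(x), x)


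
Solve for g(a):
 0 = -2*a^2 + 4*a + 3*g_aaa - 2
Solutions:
 g(a) = C1 + C2*a + C3*a^2 + a^5/90 - a^4/18 + a^3/9


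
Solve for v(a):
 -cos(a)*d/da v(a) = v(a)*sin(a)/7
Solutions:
 v(a) = C1*cos(a)^(1/7)


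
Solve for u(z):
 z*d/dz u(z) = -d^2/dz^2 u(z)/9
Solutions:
 u(z) = C1 + C2*erf(3*sqrt(2)*z/2)


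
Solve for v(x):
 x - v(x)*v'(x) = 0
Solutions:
 v(x) = -sqrt(C1 + x^2)
 v(x) = sqrt(C1 + x^2)


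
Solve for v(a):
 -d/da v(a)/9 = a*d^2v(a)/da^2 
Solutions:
 v(a) = C1 + C2*a^(8/9)


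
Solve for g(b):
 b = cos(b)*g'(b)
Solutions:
 g(b) = C1 + Integral(b/cos(b), b)


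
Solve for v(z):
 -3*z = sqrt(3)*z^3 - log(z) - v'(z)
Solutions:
 v(z) = C1 + sqrt(3)*z^4/4 + 3*z^2/2 - z*log(z) + z


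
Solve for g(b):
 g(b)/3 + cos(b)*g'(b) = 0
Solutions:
 g(b) = C1*(sin(b) - 1)^(1/6)/(sin(b) + 1)^(1/6)


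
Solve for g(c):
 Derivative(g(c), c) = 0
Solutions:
 g(c) = C1


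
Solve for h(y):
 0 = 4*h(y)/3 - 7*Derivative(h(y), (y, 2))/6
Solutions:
 h(y) = C1*exp(-2*sqrt(14)*y/7) + C2*exp(2*sqrt(14)*y/7)


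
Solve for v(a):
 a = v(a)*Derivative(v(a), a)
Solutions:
 v(a) = -sqrt(C1 + a^2)
 v(a) = sqrt(C1 + a^2)


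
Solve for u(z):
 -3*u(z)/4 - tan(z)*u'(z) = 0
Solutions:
 u(z) = C1/sin(z)^(3/4)


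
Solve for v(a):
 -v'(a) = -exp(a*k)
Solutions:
 v(a) = C1 + exp(a*k)/k


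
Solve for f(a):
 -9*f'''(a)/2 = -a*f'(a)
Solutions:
 f(a) = C1 + Integral(C2*airyai(6^(1/3)*a/3) + C3*airybi(6^(1/3)*a/3), a)


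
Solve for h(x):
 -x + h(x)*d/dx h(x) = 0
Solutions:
 h(x) = -sqrt(C1 + x^2)
 h(x) = sqrt(C1 + x^2)


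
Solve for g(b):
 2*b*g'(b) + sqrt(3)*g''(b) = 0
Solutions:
 g(b) = C1 + C2*erf(3^(3/4)*b/3)


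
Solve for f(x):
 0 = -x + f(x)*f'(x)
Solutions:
 f(x) = -sqrt(C1 + x^2)
 f(x) = sqrt(C1 + x^2)


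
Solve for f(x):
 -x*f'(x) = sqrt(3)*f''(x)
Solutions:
 f(x) = C1 + C2*erf(sqrt(2)*3^(3/4)*x/6)


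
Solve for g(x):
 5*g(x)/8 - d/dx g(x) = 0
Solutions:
 g(x) = C1*exp(5*x/8)


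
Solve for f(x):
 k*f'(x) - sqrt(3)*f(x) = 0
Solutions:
 f(x) = C1*exp(sqrt(3)*x/k)


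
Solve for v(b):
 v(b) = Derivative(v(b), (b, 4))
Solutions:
 v(b) = C1*exp(-b) + C2*exp(b) + C3*sin(b) + C4*cos(b)


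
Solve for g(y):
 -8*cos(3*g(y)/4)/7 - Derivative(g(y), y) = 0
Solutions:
 8*y/7 - 2*log(sin(3*g(y)/4) - 1)/3 + 2*log(sin(3*g(y)/4) + 1)/3 = C1


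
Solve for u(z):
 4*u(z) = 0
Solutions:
 u(z) = 0


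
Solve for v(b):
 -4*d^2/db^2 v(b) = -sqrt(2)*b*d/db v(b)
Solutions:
 v(b) = C1 + C2*erfi(2^(3/4)*b/4)


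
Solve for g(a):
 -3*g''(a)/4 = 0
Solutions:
 g(a) = C1 + C2*a


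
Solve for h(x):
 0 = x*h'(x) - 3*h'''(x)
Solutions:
 h(x) = C1 + Integral(C2*airyai(3^(2/3)*x/3) + C3*airybi(3^(2/3)*x/3), x)


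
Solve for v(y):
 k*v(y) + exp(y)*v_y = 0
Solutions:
 v(y) = C1*exp(k*exp(-y))


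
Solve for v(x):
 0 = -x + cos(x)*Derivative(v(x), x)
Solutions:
 v(x) = C1 + Integral(x/cos(x), x)


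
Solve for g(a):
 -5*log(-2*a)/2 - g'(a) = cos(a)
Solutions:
 g(a) = C1 - 5*a*log(-a)/2 - 5*a*log(2)/2 + 5*a/2 - sin(a)


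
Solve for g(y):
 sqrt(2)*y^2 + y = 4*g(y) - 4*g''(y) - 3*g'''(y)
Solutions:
 g(y) = C1*exp(-y*(8*2^(2/3)/(9*sqrt(537) + 211)^(1/3) + 8 + 2^(1/3)*(9*sqrt(537) + 211)^(1/3))/18)*sin(2^(1/3)*sqrt(3)*y*(-(9*sqrt(537) + 211)^(1/3) + 8*2^(1/3)/(9*sqrt(537) + 211)^(1/3))/18) + C2*exp(-y*(8*2^(2/3)/(9*sqrt(537) + 211)^(1/3) + 8 + 2^(1/3)*(9*sqrt(537) + 211)^(1/3))/18)*cos(2^(1/3)*sqrt(3)*y*(-(9*sqrt(537) + 211)^(1/3) + 8*2^(1/3)/(9*sqrt(537) + 211)^(1/3))/18) + C3*exp(y*(-4 + 8*2^(2/3)/(9*sqrt(537) + 211)^(1/3) + 2^(1/3)*(9*sqrt(537) + 211)^(1/3))/9) + sqrt(2)*y^2/4 + y/4 + sqrt(2)/2


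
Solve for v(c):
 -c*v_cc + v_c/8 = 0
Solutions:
 v(c) = C1 + C2*c^(9/8)


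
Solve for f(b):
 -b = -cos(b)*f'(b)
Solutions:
 f(b) = C1 + Integral(b/cos(b), b)


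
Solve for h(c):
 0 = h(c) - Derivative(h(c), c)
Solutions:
 h(c) = C1*exp(c)


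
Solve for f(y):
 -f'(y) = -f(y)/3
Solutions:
 f(y) = C1*exp(y/3)


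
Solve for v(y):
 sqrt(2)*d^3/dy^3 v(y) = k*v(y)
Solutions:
 v(y) = C1*exp(2^(5/6)*k^(1/3)*y/2) + C2*exp(2^(5/6)*k^(1/3)*y*(-1 + sqrt(3)*I)/4) + C3*exp(-2^(5/6)*k^(1/3)*y*(1 + sqrt(3)*I)/4)


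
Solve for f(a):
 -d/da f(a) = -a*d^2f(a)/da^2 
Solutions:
 f(a) = C1 + C2*a^2


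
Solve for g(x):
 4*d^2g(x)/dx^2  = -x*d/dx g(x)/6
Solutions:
 g(x) = C1 + C2*erf(sqrt(3)*x/12)


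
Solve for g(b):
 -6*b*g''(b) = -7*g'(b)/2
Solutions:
 g(b) = C1 + C2*b^(19/12)


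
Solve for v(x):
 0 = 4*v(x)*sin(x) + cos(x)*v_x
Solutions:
 v(x) = C1*cos(x)^4


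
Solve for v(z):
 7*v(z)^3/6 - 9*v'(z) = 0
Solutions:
 v(z) = -3*sqrt(3)*sqrt(-1/(C1 + 7*z))
 v(z) = 3*sqrt(3)*sqrt(-1/(C1 + 7*z))


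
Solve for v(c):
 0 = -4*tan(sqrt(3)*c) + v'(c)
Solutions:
 v(c) = C1 - 4*sqrt(3)*log(cos(sqrt(3)*c))/3


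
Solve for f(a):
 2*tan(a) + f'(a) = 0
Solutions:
 f(a) = C1 + 2*log(cos(a))


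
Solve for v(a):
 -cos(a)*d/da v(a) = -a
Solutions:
 v(a) = C1 + Integral(a/cos(a), a)


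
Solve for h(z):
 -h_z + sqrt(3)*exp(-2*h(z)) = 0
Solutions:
 h(z) = log(-sqrt(C1 + 2*sqrt(3)*z))
 h(z) = log(C1 + 2*sqrt(3)*z)/2


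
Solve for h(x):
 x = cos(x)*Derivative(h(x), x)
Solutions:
 h(x) = C1 + Integral(x/cos(x), x)


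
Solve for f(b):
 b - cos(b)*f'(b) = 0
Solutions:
 f(b) = C1 + Integral(b/cos(b), b)


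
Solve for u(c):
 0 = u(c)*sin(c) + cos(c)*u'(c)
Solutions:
 u(c) = C1*cos(c)


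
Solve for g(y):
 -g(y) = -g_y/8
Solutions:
 g(y) = C1*exp(8*y)


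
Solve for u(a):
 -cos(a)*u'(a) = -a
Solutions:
 u(a) = C1 + Integral(a/cos(a), a)


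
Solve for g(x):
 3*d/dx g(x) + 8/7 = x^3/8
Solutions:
 g(x) = C1 + x^4/96 - 8*x/21


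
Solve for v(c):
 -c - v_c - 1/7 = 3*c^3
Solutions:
 v(c) = C1 - 3*c^4/4 - c^2/2 - c/7


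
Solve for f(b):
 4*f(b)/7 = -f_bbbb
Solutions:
 f(b) = (C1*sin(7^(3/4)*b/7) + C2*cos(7^(3/4)*b/7))*exp(-7^(3/4)*b/7) + (C3*sin(7^(3/4)*b/7) + C4*cos(7^(3/4)*b/7))*exp(7^(3/4)*b/7)


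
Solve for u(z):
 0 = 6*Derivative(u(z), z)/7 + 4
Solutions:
 u(z) = C1 - 14*z/3


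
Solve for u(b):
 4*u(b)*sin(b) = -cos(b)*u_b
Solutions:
 u(b) = C1*cos(b)^4


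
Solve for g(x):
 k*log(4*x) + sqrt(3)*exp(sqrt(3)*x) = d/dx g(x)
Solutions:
 g(x) = C1 + k*x*log(x) + k*x*(-1 + 2*log(2)) + exp(sqrt(3)*x)


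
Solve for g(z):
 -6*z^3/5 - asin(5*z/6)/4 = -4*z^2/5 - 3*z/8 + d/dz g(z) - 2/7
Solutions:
 g(z) = C1 - 3*z^4/10 + 4*z^3/15 + 3*z^2/16 - z*asin(5*z/6)/4 + 2*z/7 - sqrt(36 - 25*z^2)/20


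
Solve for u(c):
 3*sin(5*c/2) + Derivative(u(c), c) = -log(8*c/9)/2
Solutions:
 u(c) = C1 - c*log(c)/2 - 3*c*log(2)/2 + c/2 + c*log(3) + 6*cos(5*c/2)/5


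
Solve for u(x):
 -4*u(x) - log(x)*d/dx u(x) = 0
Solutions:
 u(x) = C1*exp(-4*li(x))


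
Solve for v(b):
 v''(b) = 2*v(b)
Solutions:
 v(b) = C1*exp(-sqrt(2)*b) + C2*exp(sqrt(2)*b)


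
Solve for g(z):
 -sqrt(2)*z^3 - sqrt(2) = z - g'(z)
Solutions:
 g(z) = C1 + sqrt(2)*z^4/4 + z^2/2 + sqrt(2)*z


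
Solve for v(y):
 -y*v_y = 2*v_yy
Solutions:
 v(y) = C1 + C2*erf(y/2)


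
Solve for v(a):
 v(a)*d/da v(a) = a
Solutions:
 v(a) = -sqrt(C1 + a^2)
 v(a) = sqrt(C1 + a^2)


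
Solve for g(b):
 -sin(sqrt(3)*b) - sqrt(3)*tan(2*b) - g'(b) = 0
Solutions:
 g(b) = C1 + sqrt(3)*log(cos(2*b))/2 + sqrt(3)*cos(sqrt(3)*b)/3


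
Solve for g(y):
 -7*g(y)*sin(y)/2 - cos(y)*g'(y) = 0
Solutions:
 g(y) = C1*cos(y)^(7/2)


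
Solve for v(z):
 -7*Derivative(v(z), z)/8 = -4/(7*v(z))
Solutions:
 v(z) = -sqrt(C1 + 64*z)/7
 v(z) = sqrt(C1 + 64*z)/7


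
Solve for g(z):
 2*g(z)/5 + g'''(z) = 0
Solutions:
 g(z) = C3*exp(-2^(1/3)*5^(2/3)*z/5) + (C1*sin(2^(1/3)*sqrt(3)*5^(2/3)*z/10) + C2*cos(2^(1/3)*sqrt(3)*5^(2/3)*z/10))*exp(2^(1/3)*5^(2/3)*z/10)


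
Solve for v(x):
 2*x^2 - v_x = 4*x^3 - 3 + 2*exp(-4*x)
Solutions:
 v(x) = C1 - x^4 + 2*x^3/3 + 3*x + exp(-4*x)/2


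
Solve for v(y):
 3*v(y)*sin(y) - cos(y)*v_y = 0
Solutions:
 v(y) = C1/cos(y)^3


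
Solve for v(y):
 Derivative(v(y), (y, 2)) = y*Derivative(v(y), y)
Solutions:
 v(y) = C1 + C2*erfi(sqrt(2)*y/2)


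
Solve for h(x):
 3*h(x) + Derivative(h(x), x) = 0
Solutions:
 h(x) = C1*exp(-3*x)


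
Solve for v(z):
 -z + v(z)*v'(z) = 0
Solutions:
 v(z) = -sqrt(C1 + z^2)
 v(z) = sqrt(C1 + z^2)


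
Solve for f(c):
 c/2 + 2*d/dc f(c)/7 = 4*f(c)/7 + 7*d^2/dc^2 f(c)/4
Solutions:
 f(c) = 7*c/8 + (C1*sin(16*sqrt(3)*c/49) + C2*cos(16*sqrt(3)*c/49))*exp(4*c/49) + 7/16


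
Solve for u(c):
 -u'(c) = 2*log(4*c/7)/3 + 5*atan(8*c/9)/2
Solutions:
 u(c) = C1 - 2*c*log(c)/3 - 5*c*atan(8*c/9)/2 - 4*c*log(2)/3 + 2*c/3 + 2*c*log(7)/3 + 45*log(64*c^2 + 81)/32


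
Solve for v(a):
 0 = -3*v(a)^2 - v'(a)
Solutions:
 v(a) = 1/(C1 + 3*a)


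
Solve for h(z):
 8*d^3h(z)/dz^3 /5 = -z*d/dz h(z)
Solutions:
 h(z) = C1 + Integral(C2*airyai(-5^(1/3)*z/2) + C3*airybi(-5^(1/3)*z/2), z)


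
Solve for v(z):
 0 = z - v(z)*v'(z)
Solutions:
 v(z) = -sqrt(C1 + z^2)
 v(z) = sqrt(C1 + z^2)


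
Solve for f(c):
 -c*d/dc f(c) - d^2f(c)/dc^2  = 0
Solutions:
 f(c) = C1 + C2*erf(sqrt(2)*c/2)


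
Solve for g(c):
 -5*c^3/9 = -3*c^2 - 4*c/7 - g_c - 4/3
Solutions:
 g(c) = C1 + 5*c^4/36 - c^3 - 2*c^2/7 - 4*c/3


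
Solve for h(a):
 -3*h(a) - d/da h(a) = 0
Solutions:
 h(a) = C1*exp(-3*a)


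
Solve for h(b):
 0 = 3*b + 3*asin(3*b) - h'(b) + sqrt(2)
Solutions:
 h(b) = C1 + 3*b^2/2 + 3*b*asin(3*b) + sqrt(2)*b + sqrt(1 - 9*b^2)


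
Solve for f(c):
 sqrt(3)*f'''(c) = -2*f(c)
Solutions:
 f(c) = C3*exp(-2^(1/3)*3^(5/6)*c/3) + (C1*sin(6^(1/3)*c/2) + C2*cos(6^(1/3)*c/2))*exp(2^(1/3)*3^(5/6)*c/6)


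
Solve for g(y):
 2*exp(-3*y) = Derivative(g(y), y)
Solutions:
 g(y) = C1 - 2*exp(-3*y)/3


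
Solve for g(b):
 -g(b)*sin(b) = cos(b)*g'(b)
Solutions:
 g(b) = C1*cos(b)


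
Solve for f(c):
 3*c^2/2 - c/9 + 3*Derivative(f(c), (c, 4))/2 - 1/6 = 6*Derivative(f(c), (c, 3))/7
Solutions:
 f(c) = C1 + C2*c + C3*c^2 + C4*exp(4*c/7) + 7*c^5/240 + 1295*c^4/5184 + 8897*c^3/5184


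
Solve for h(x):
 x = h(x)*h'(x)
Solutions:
 h(x) = -sqrt(C1 + x^2)
 h(x) = sqrt(C1 + x^2)


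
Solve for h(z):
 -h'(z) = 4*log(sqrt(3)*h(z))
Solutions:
 Integral(1/(2*log(_y) + log(3)), (_y, h(z)))/2 = C1 - z


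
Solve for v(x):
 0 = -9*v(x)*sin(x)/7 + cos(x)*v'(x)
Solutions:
 v(x) = C1/cos(x)^(9/7)


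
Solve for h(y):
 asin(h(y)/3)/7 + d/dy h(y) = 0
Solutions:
 Integral(1/asin(_y/3), (_y, h(y))) = C1 - y/7


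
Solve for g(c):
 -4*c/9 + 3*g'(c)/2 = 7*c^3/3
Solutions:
 g(c) = C1 + 7*c^4/18 + 4*c^2/27


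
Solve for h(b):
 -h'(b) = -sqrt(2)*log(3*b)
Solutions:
 h(b) = C1 + sqrt(2)*b*log(b) - sqrt(2)*b + sqrt(2)*b*log(3)


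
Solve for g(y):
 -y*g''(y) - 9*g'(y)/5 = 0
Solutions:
 g(y) = C1 + C2/y^(4/5)


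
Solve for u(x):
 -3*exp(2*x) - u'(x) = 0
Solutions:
 u(x) = C1 - 3*exp(2*x)/2


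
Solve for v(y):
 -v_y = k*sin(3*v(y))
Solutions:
 v(y) = -acos((-C1 - exp(6*k*y))/(C1 - exp(6*k*y)))/3 + 2*pi/3
 v(y) = acos((-C1 - exp(6*k*y))/(C1 - exp(6*k*y)))/3


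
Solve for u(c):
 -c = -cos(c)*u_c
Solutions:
 u(c) = C1 + Integral(c/cos(c), c)


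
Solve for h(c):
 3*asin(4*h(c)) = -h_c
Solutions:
 Integral(1/asin(4*_y), (_y, h(c))) = C1 - 3*c


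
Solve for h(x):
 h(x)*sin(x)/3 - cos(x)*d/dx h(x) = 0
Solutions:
 h(x) = C1/cos(x)^(1/3)


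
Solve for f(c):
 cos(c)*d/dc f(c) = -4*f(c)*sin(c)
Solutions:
 f(c) = C1*cos(c)^4


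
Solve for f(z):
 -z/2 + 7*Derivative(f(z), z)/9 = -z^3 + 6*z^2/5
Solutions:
 f(z) = C1 - 9*z^4/28 + 18*z^3/35 + 9*z^2/28


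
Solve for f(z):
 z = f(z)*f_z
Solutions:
 f(z) = -sqrt(C1 + z^2)
 f(z) = sqrt(C1 + z^2)


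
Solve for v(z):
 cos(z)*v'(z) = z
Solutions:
 v(z) = C1 + Integral(z/cos(z), z)


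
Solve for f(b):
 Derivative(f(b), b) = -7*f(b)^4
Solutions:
 f(b) = (-3^(2/3) - 3*3^(1/6)*I)*(1/(C1 + 7*b))^(1/3)/6
 f(b) = (-3^(2/3) + 3*3^(1/6)*I)*(1/(C1 + 7*b))^(1/3)/6
 f(b) = (1/(C1 + 21*b))^(1/3)


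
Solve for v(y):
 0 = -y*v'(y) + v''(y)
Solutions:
 v(y) = C1 + C2*erfi(sqrt(2)*y/2)


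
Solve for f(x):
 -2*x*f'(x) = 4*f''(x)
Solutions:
 f(x) = C1 + C2*erf(x/2)


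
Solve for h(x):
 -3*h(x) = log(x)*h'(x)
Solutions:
 h(x) = C1*exp(-3*li(x))


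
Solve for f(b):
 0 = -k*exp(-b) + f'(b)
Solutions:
 f(b) = C1 - k*exp(-b)


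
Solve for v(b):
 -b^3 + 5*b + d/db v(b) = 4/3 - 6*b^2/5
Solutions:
 v(b) = C1 + b^4/4 - 2*b^3/5 - 5*b^2/2 + 4*b/3


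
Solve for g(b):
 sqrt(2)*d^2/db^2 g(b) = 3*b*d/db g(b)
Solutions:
 g(b) = C1 + C2*erfi(2^(1/4)*sqrt(3)*b/2)


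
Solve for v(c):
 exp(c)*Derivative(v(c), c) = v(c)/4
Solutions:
 v(c) = C1*exp(-exp(-c)/4)


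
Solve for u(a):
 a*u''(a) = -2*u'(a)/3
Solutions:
 u(a) = C1 + C2*a^(1/3)


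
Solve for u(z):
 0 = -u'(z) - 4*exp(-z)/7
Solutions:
 u(z) = C1 + 4*exp(-z)/7


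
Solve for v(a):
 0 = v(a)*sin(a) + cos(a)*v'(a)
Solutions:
 v(a) = C1*cos(a)


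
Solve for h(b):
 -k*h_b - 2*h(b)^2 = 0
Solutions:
 h(b) = k/(C1*k + 2*b)


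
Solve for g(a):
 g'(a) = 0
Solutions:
 g(a) = C1


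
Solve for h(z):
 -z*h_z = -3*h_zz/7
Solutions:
 h(z) = C1 + C2*erfi(sqrt(42)*z/6)


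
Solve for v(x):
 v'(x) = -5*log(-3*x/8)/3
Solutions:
 v(x) = C1 - 5*x*log(-x)/3 + x*(-5*log(3)/3 + 5/3 + 5*log(2))


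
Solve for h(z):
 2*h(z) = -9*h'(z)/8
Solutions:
 h(z) = C1*exp(-16*z/9)


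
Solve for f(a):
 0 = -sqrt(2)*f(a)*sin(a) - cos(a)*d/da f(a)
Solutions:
 f(a) = C1*cos(a)^(sqrt(2))


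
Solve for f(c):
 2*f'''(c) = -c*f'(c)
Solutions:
 f(c) = C1 + Integral(C2*airyai(-2^(2/3)*c/2) + C3*airybi(-2^(2/3)*c/2), c)


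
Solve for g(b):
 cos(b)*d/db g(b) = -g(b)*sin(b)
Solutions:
 g(b) = C1*cos(b)


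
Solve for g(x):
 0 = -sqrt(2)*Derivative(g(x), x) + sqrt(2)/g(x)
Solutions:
 g(x) = -sqrt(C1 + 2*x)
 g(x) = sqrt(C1 + 2*x)


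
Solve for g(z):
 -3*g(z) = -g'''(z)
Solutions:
 g(z) = C3*exp(3^(1/3)*z) + (C1*sin(3^(5/6)*z/2) + C2*cos(3^(5/6)*z/2))*exp(-3^(1/3)*z/2)


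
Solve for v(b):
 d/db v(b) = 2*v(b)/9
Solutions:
 v(b) = C1*exp(2*b/9)


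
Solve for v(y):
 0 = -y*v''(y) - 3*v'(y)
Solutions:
 v(y) = C1 + C2/y^2


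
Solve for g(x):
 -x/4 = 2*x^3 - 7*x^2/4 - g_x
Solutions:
 g(x) = C1 + x^4/2 - 7*x^3/12 + x^2/8


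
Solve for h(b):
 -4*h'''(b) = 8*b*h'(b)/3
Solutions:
 h(b) = C1 + Integral(C2*airyai(-2^(1/3)*3^(2/3)*b/3) + C3*airybi(-2^(1/3)*3^(2/3)*b/3), b)


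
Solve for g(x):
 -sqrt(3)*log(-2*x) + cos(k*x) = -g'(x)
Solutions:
 g(x) = C1 + sqrt(3)*x*(log(-x) - 1) + sqrt(3)*x*log(2) - Piecewise((sin(k*x)/k, Ne(k, 0)), (x, True))


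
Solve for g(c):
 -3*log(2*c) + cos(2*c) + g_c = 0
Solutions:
 g(c) = C1 + 3*c*log(c) - 3*c + 3*c*log(2) - sin(2*c)/2


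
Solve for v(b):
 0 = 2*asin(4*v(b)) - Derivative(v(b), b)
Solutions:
 Integral(1/asin(4*_y), (_y, v(b))) = C1 + 2*b


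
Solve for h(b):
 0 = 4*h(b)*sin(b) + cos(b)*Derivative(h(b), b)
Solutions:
 h(b) = C1*cos(b)^4


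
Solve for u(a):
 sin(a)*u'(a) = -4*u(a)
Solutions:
 u(a) = C1*(cos(a)^2 + 2*cos(a) + 1)/(cos(a)^2 - 2*cos(a) + 1)


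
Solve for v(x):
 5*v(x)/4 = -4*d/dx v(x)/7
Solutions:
 v(x) = C1*exp(-35*x/16)


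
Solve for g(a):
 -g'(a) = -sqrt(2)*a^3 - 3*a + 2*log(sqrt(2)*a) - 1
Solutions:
 g(a) = C1 + sqrt(2)*a^4/4 + 3*a^2/2 - 2*a*log(a) - a*log(2) + 3*a


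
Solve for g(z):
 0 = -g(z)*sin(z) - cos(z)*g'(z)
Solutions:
 g(z) = C1*cos(z)


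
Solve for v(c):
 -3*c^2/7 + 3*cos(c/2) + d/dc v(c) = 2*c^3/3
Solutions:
 v(c) = C1 + c^4/6 + c^3/7 - 6*sin(c/2)


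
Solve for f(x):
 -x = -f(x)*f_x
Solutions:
 f(x) = -sqrt(C1 + x^2)
 f(x) = sqrt(C1 + x^2)


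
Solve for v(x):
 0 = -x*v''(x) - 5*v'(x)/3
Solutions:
 v(x) = C1 + C2/x^(2/3)


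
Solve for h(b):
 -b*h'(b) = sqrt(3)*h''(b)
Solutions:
 h(b) = C1 + C2*erf(sqrt(2)*3^(3/4)*b/6)


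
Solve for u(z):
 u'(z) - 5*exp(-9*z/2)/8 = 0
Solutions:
 u(z) = C1 - 5*exp(-9*z/2)/36


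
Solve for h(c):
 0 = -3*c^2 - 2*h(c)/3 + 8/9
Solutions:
 h(c) = 4/3 - 9*c^2/2


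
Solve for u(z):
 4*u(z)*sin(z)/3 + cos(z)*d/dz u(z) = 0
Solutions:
 u(z) = C1*cos(z)^(4/3)


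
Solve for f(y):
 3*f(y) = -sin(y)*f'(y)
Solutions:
 f(y) = C1*(cos(y) + 1)^(3/2)/(cos(y) - 1)^(3/2)


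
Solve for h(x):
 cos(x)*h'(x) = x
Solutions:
 h(x) = C1 + Integral(x/cos(x), x)


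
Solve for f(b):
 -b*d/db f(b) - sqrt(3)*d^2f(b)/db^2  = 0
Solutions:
 f(b) = C1 + C2*erf(sqrt(2)*3^(3/4)*b/6)


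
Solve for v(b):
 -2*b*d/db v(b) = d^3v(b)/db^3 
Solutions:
 v(b) = C1 + Integral(C2*airyai(-2^(1/3)*b) + C3*airybi(-2^(1/3)*b), b)


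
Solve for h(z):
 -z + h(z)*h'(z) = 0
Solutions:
 h(z) = -sqrt(C1 + z^2)
 h(z) = sqrt(C1 + z^2)


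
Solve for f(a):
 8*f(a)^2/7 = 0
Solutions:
 f(a) = 0


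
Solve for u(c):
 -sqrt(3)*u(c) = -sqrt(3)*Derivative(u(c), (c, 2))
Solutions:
 u(c) = C1*exp(-c) + C2*exp(c)


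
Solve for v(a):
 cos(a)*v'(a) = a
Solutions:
 v(a) = C1 + Integral(a/cos(a), a)


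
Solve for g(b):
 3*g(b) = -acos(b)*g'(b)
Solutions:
 g(b) = C1*exp(-3*Integral(1/acos(b), b))


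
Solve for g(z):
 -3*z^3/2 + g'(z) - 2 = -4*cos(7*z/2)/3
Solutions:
 g(z) = C1 + 3*z^4/8 + 2*z - 8*sin(7*z/2)/21


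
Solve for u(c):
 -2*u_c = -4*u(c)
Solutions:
 u(c) = C1*exp(2*c)


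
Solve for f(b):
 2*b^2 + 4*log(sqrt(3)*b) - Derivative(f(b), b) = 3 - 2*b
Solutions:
 f(b) = C1 + 2*b^3/3 + b^2 + 4*b*log(b) - 7*b + b*log(9)


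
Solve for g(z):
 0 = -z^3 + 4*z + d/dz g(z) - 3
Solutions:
 g(z) = C1 + z^4/4 - 2*z^2 + 3*z


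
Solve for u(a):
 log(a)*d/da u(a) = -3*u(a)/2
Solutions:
 u(a) = C1*exp(-3*li(a)/2)


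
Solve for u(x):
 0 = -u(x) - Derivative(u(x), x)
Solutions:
 u(x) = C1*exp(-x)


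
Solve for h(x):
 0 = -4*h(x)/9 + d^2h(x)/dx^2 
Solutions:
 h(x) = C1*exp(-2*x/3) + C2*exp(2*x/3)


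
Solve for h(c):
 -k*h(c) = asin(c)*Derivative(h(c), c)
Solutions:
 h(c) = C1*exp(-k*Integral(1/asin(c), c))


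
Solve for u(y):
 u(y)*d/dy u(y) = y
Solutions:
 u(y) = -sqrt(C1 + y^2)
 u(y) = sqrt(C1 + y^2)


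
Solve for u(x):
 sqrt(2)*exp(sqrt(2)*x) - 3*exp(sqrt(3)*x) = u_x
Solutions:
 u(x) = C1 + exp(sqrt(2)*x) - sqrt(3)*exp(sqrt(3)*x)


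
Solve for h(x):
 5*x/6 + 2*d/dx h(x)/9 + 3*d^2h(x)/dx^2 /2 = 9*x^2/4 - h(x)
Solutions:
 h(x) = 9*x^2/4 - 11*x/6 + (C1*sin(sqrt(482)*x/27) + C2*cos(sqrt(482)*x/27))*exp(-2*x/27) - 685/108


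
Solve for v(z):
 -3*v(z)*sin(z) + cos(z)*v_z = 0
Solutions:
 v(z) = C1/cos(z)^3


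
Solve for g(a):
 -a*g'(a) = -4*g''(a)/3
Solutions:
 g(a) = C1 + C2*erfi(sqrt(6)*a/4)


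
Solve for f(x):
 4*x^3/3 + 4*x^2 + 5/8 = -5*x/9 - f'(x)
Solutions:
 f(x) = C1 - x^4/3 - 4*x^3/3 - 5*x^2/18 - 5*x/8


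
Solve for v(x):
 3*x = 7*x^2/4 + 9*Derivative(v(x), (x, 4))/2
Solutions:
 v(x) = C1 + C2*x + C3*x^2 + C4*x^3 - 7*x^6/6480 + x^5/180


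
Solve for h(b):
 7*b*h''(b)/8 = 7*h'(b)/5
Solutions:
 h(b) = C1 + C2*b^(13/5)


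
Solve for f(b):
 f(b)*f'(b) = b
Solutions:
 f(b) = -sqrt(C1 + b^2)
 f(b) = sqrt(C1 + b^2)


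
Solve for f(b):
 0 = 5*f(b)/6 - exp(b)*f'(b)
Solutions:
 f(b) = C1*exp(-5*exp(-b)/6)


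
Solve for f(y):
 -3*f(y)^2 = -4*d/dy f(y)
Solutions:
 f(y) = -4/(C1 + 3*y)


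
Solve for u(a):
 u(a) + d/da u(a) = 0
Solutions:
 u(a) = C1*exp(-a)


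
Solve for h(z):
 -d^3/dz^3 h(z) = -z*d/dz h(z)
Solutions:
 h(z) = C1 + Integral(C2*airyai(z) + C3*airybi(z), z)


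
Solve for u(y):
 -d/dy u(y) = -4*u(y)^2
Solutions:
 u(y) = -1/(C1 + 4*y)


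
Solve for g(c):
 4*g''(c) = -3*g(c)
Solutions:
 g(c) = C1*sin(sqrt(3)*c/2) + C2*cos(sqrt(3)*c/2)


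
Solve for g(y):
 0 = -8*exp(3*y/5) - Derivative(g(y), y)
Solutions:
 g(y) = C1 - 40*exp(3*y/5)/3


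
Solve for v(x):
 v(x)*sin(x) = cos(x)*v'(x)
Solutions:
 v(x) = C1/cos(x)


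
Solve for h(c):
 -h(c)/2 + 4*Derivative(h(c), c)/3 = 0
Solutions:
 h(c) = C1*exp(3*c/8)


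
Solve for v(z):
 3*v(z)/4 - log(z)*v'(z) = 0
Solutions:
 v(z) = C1*exp(3*li(z)/4)


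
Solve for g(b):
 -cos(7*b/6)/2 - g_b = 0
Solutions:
 g(b) = C1 - 3*sin(7*b/6)/7


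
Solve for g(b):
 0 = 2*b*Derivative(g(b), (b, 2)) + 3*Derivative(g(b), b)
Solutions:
 g(b) = C1 + C2/sqrt(b)


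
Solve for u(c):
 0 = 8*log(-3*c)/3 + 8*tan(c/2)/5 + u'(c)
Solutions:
 u(c) = C1 - 8*c*log(-c)/3 - 8*c*log(3)/3 + 8*c/3 + 16*log(cos(c/2))/5


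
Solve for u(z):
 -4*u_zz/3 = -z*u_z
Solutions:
 u(z) = C1 + C2*erfi(sqrt(6)*z/4)


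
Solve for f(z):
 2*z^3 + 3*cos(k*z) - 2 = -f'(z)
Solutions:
 f(z) = C1 - z^4/2 + 2*z - 3*sin(k*z)/k


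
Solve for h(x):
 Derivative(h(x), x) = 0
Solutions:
 h(x) = C1


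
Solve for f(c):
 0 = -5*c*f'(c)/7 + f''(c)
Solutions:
 f(c) = C1 + C2*erfi(sqrt(70)*c/14)


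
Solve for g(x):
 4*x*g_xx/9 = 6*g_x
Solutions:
 g(x) = C1 + C2*x^(29/2)


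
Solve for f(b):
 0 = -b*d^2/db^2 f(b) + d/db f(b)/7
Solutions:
 f(b) = C1 + C2*b^(8/7)


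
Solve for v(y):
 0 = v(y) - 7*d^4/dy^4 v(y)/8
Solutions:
 v(y) = C1*exp(-14^(3/4)*y/7) + C2*exp(14^(3/4)*y/7) + C3*sin(14^(3/4)*y/7) + C4*cos(14^(3/4)*y/7)


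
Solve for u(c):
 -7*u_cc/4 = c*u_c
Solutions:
 u(c) = C1 + C2*erf(sqrt(14)*c/7)


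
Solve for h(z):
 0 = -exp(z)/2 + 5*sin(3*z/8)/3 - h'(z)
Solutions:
 h(z) = C1 - exp(z)/2 - 40*cos(3*z/8)/9


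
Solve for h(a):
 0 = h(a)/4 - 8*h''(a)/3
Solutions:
 h(a) = C1*exp(-sqrt(6)*a/8) + C2*exp(sqrt(6)*a/8)


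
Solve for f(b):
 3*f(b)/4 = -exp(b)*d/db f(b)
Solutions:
 f(b) = C1*exp(3*exp(-b)/4)


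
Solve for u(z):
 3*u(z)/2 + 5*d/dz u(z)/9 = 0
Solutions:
 u(z) = C1*exp(-27*z/10)


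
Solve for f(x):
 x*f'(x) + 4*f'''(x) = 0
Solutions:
 f(x) = C1 + Integral(C2*airyai(-2^(1/3)*x/2) + C3*airybi(-2^(1/3)*x/2), x)


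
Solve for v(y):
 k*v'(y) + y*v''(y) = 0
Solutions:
 v(y) = C1 + y^(1 - re(k))*(C2*sin(log(y)*Abs(im(k))) + C3*cos(log(y)*im(k)))


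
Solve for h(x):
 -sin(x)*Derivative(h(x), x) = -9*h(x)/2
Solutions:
 h(x) = C1*(cos(x) - 1)^(1/4)*(cos(x)^2 - 2*cos(x) + 1)/((cos(x) + 1)^(1/4)*(cos(x)^2 + 2*cos(x) + 1))


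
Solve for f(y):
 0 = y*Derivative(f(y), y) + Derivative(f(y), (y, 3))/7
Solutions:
 f(y) = C1 + Integral(C2*airyai(-7^(1/3)*y) + C3*airybi(-7^(1/3)*y), y)


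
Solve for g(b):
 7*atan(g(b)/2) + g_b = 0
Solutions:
 Integral(1/atan(_y/2), (_y, g(b))) = C1 - 7*b


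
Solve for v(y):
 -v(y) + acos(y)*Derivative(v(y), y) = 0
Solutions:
 v(y) = C1*exp(Integral(1/acos(y), y))


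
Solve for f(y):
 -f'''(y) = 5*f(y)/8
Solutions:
 f(y) = C3*exp(-5^(1/3)*y/2) + (C1*sin(sqrt(3)*5^(1/3)*y/4) + C2*cos(sqrt(3)*5^(1/3)*y/4))*exp(5^(1/3)*y/4)


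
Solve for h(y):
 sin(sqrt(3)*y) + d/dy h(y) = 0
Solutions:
 h(y) = C1 + sqrt(3)*cos(sqrt(3)*y)/3


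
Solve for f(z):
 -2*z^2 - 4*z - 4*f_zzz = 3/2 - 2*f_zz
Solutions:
 f(z) = C1 + C2*z + C3*exp(z/2) + z^4/12 + z^3 + 51*z^2/8


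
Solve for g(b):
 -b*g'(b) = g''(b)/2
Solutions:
 g(b) = C1 + C2*erf(b)


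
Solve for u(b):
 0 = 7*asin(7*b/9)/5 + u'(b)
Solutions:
 u(b) = C1 - 7*b*asin(7*b/9)/5 - sqrt(81 - 49*b^2)/5


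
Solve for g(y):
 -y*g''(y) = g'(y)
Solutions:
 g(y) = C1 + C2*log(y)


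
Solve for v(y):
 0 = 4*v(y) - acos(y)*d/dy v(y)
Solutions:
 v(y) = C1*exp(4*Integral(1/acos(y), y))


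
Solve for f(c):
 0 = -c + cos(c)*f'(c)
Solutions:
 f(c) = C1 + Integral(c/cos(c), c)


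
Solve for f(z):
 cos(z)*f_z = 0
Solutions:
 f(z) = C1


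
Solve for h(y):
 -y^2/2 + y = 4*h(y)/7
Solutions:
 h(y) = 7*y*(2 - y)/8


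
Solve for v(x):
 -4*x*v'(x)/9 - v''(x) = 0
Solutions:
 v(x) = C1 + C2*erf(sqrt(2)*x/3)


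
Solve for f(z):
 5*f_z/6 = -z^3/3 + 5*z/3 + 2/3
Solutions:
 f(z) = C1 - z^4/10 + z^2 + 4*z/5


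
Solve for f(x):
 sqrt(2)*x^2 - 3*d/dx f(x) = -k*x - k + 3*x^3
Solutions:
 f(x) = C1 + k*x^2/6 + k*x/3 - x^4/4 + sqrt(2)*x^3/9


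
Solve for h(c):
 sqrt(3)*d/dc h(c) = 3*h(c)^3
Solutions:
 h(c) = -sqrt(2)*sqrt(-1/(C1 + sqrt(3)*c))/2
 h(c) = sqrt(2)*sqrt(-1/(C1 + sqrt(3)*c))/2


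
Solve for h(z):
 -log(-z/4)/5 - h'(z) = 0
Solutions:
 h(z) = C1 - z*log(-z)/5 + z*(1 + 2*log(2))/5


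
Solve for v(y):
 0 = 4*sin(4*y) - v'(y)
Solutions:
 v(y) = C1 - cos(4*y)


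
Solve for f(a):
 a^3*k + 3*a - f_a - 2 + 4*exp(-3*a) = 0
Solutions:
 f(a) = C1 + a^4*k/4 + 3*a^2/2 - 2*a - 4*exp(-3*a)/3


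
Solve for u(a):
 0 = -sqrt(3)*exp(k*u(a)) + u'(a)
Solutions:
 u(a) = Piecewise((log(-1/(C1*k + sqrt(3)*a*k))/k, Ne(k, 0)), (nan, True))
 u(a) = Piecewise((C1 + sqrt(3)*a, Eq(k, 0)), (nan, True))


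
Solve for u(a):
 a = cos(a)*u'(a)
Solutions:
 u(a) = C1 + Integral(a/cos(a), a)


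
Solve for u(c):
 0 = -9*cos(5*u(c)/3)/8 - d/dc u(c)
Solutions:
 9*c/8 - 3*log(sin(5*u(c)/3) - 1)/10 + 3*log(sin(5*u(c)/3) + 1)/10 = C1


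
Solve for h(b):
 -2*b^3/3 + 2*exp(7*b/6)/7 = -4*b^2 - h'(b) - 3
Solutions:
 h(b) = C1 + b^4/6 - 4*b^3/3 - 3*b - 12*exp(7*b/6)/49


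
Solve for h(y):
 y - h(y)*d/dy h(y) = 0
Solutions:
 h(y) = -sqrt(C1 + y^2)
 h(y) = sqrt(C1 + y^2)


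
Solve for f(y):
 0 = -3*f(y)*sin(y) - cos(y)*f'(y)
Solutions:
 f(y) = C1*cos(y)^3


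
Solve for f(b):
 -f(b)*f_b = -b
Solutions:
 f(b) = -sqrt(C1 + b^2)
 f(b) = sqrt(C1 + b^2)


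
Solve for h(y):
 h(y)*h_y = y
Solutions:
 h(y) = -sqrt(C1 + y^2)
 h(y) = sqrt(C1 + y^2)


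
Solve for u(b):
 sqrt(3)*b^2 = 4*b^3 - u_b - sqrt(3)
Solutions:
 u(b) = C1 + b^4 - sqrt(3)*b^3/3 - sqrt(3)*b


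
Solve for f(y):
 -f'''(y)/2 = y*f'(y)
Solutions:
 f(y) = C1 + Integral(C2*airyai(-2^(1/3)*y) + C3*airybi(-2^(1/3)*y), y)


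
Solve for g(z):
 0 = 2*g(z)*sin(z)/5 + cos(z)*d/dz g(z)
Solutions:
 g(z) = C1*cos(z)^(2/5)


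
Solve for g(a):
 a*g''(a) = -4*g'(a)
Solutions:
 g(a) = C1 + C2/a^3


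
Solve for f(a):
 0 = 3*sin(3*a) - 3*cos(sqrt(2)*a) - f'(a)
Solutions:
 f(a) = C1 - 3*sqrt(2)*sin(sqrt(2)*a)/2 - cos(3*a)


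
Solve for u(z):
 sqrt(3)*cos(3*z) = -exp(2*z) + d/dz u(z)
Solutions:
 u(z) = C1 + exp(2*z)/2 + sqrt(3)*sin(3*z)/3


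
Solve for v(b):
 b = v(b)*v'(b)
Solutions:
 v(b) = -sqrt(C1 + b^2)
 v(b) = sqrt(C1 + b^2)


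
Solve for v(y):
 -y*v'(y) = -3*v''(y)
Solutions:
 v(y) = C1 + C2*erfi(sqrt(6)*y/6)


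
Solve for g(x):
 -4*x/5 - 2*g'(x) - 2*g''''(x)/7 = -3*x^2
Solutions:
 g(x) = C1 + C4*exp(-7^(1/3)*x) + x^3/2 - x^2/5 + (C2*sin(sqrt(3)*7^(1/3)*x/2) + C3*cos(sqrt(3)*7^(1/3)*x/2))*exp(7^(1/3)*x/2)


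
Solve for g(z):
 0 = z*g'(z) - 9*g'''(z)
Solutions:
 g(z) = C1 + Integral(C2*airyai(3^(1/3)*z/3) + C3*airybi(3^(1/3)*z/3), z)


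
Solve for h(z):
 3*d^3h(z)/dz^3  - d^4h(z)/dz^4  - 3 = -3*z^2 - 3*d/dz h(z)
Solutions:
 h(z) = C1 + C2*exp(z*(-2^(2/3)*(sqrt(21) + 5)^(1/3)/4 - 2^(1/3)/(2*(sqrt(21) + 5)^(1/3)) + 1))*sin(2^(1/3)*sqrt(3)*z*(-2^(1/3)*(sqrt(21) + 5)^(1/3) + 2/(sqrt(21) + 5)^(1/3))/4) + C3*exp(z*(-2^(2/3)*(sqrt(21) + 5)^(1/3)/4 - 2^(1/3)/(2*(sqrt(21) + 5)^(1/3)) + 1))*cos(2^(1/3)*sqrt(3)*z*(-2^(1/3)*(sqrt(21) + 5)^(1/3) + 2/(sqrt(21) + 5)^(1/3))/4) + C4*exp(z*(2^(1/3)/(sqrt(21) + 5)^(1/3) + 1 + 2^(2/3)*(sqrt(21) + 5)^(1/3)/2)) - z^3/3 + 3*z


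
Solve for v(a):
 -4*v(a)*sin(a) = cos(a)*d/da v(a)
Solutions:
 v(a) = C1*cos(a)^4


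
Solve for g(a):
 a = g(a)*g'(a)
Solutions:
 g(a) = -sqrt(C1 + a^2)
 g(a) = sqrt(C1 + a^2)


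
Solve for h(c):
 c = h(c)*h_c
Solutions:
 h(c) = -sqrt(C1 + c^2)
 h(c) = sqrt(C1 + c^2)


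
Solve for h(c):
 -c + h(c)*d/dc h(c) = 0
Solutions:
 h(c) = -sqrt(C1 + c^2)
 h(c) = sqrt(C1 + c^2)


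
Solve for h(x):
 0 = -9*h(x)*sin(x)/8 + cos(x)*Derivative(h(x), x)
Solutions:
 h(x) = C1/cos(x)^(9/8)


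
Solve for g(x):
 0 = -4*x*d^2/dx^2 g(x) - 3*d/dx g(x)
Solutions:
 g(x) = C1 + C2*x^(1/4)


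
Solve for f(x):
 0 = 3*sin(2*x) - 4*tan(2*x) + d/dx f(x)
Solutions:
 f(x) = C1 - 2*log(cos(2*x)) + 3*cos(2*x)/2


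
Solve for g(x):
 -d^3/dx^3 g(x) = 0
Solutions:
 g(x) = C1 + C2*x + C3*x^2


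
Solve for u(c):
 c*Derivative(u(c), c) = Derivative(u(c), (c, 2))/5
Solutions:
 u(c) = C1 + C2*erfi(sqrt(10)*c/2)


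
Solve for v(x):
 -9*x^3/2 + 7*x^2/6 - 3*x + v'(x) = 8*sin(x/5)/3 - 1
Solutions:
 v(x) = C1 + 9*x^4/8 - 7*x^3/18 + 3*x^2/2 - x - 40*cos(x/5)/3


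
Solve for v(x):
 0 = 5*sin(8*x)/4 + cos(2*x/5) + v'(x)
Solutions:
 v(x) = C1 - 5*sin(2*x/5)/2 + 5*cos(8*x)/32


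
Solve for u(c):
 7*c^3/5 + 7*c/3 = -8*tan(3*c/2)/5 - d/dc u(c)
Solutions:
 u(c) = C1 - 7*c^4/20 - 7*c^2/6 + 16*log(cos(3*c/2))/15


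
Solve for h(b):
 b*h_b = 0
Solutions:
 h(b) = C1


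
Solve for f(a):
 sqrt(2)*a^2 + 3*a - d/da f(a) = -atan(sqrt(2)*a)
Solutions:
 f(a) = C1 + sqrt(2)*a^3/3 + 3*a^2/2 + a*atan(sqrt(2)*a) - sqrt(2)*log(2*a^2 + 1)/4


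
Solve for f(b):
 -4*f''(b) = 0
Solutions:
 f(b) = C1 + C2*b


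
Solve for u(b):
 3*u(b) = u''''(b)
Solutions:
 u(b) = C1*exp(-3^(1/4)*b) + C2*exp(3^(1/4)*b) + C3*sin(3^(1/4)*b) + C4*cos(3^(1/4)*b)


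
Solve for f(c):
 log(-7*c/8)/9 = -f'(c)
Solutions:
 f(c) = C1 - c*log(-c)/9 + c*(-log(7) + 1 + 3*log(2))/9


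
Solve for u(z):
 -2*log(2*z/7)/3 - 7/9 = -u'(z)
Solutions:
 u(z) = C1 + 2*z*log(z)/3 - 2*z*log(7)/3 + z/9 + 2*z*log(2)/3


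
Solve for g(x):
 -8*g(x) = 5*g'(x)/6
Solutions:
 g(x) = C1*exp(-48*x/5)


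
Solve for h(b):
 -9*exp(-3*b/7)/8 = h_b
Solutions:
 h(b) = C1 + 21*exp(-3*b/7)/8


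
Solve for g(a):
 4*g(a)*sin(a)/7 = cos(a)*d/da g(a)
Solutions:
 g(a) = C1/cos(a)^(4/7)


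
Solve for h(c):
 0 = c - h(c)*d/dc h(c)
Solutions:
 h(c) = -sqrt(C1 + c^2)
 h(c) = sqrt(C1 + c^2)


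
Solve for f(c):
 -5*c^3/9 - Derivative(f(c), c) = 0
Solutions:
 f(c) = C1 - 5*c^4/36


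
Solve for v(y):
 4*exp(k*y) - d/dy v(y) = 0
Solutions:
 v(y) = C1 + 4*exp(k*y)/k


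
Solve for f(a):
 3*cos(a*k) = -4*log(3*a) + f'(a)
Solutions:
 f(a) = C1 + 4*a*log(a) - 4*a + 4*a*log(3) + 3*Piecewise((sin(a*k)/k, Ne(k, 0)), (a, True))


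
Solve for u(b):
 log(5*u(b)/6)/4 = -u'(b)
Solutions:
 4*Integral(1/(log(_y) - log(6) + log(5)), (_y, u(b))) = C1 - b


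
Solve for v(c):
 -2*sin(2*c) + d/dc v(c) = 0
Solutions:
 v(c) = C1 - cos(2*c)


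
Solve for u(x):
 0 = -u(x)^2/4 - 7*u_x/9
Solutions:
 u(x) = 28/(C1 + 9*x)


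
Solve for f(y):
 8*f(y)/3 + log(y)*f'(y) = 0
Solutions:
 f(y) = C1*exp(-8*li(y)/3)


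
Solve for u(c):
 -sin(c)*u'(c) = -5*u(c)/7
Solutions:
 u(c) = C1*(cos(c) - 1)^(5/14)/(cos(c) + 1)^(5/14)


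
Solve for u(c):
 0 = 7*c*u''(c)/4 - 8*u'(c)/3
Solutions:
 u(c) = C1 + C2*c^(53/21)


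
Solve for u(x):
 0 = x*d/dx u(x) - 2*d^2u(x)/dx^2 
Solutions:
 u(x) = C1 + C2*erfi(x/2)


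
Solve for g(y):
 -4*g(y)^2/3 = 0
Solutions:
 g(y) = 0


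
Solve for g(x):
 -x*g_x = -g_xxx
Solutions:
 g(x) = C1 + Integral(C2*airyai(x) + C3*airybi(x), x)


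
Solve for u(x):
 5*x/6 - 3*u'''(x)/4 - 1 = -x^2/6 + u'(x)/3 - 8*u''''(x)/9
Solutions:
 u(x) = C1 + C2*exp(x*(-3^(1/3)*(64*sqrt(1267) + 2291)^(1/3) - 27*3^(2/3)/(64*sqrt(1267) + 2291)^(1/3) + 18)/64)*sin(3^(1/6)*x*(-3^(2/3)*(64*sqrt(1267) + 2291)^(1/3) + 81/(64*sqrt(1267) + 2291)^(1/3))/64) + C3*exp(x*(-3^(1/3)*(64*sqrt(1267) + 2291)^(1/3) - 27*3^(2/3)/(64*sqrt(1267) + 2291)^(1/3) + 18)/64)*cos(3^(1/6)*x*(-3^(2/3)*(64*sqrt(1267) + 2291)^(1/3) + 81/(64*sqrt(1267) + 2291)^(1/3))/64) + C4*exp(x*(27*3^(2/3)/(64*sqrt(1267) + 2291)^(1/3) + 9 + 3^(1/3)*(64*sqrt(1267) + 2291)^(1/3))/32) + x^3/6 + 5*x^2/4 - 21*x/4


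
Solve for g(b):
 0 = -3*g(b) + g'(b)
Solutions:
 g(b) = C1*exp(3*b)


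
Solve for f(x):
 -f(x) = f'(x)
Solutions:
 f(x) = C1*exp(-x)


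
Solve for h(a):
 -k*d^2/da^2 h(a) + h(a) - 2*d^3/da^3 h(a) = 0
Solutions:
 h(a) = C1*exp(-a*(k^2/(k^3 + sqrt(-k^6 + (k^3 - 54)^2) - 54)^(1/3) + k + (k^3 + sqrt(-k^6 + (k^3 - 54)^2) - 54)^(1/3))/6) + C2*exp(a*(-4*k^2/((-1 + sqrt(3)*I)*(k^3 + sqrt(-k^6 + (k^3 - 54)^2) - 54)^(1/3)) - 2*k + (k^3 + sqrt(-k^6 + (k^3 - 54)^2) - 54)^(1/3) - sqrt(3)*I*(k^3 + sqrt(-k^6 + (k^3 - 54)^2) - 54)^(1/3))/12) + C3*exp(a*(4*k^2/((1 + sqrt(3)*I)*(k^3 + sqrt(-k^6 + (k^3 - 54)^2) - 54)^(1/3)) - 2*k + (k^3 + sqrt(-k^6 + (k^3 - 54)^2) - 54)^(1/3) + sqrt(3)*I*(k^3 + sqrt(-k^6 + (k^3 - 54)^2) - 54)^(1/3))/12)


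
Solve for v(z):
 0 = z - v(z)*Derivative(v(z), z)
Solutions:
 v(z) = -sqrt(C1 + z^2)
 v(z) = sqrt(C1 + z^2)


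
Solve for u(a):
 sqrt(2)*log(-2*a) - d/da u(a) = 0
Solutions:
 u(a) = C1 + sqrt(2)*a*log(-a) + sqrt(2)*a*(-1 + log(2))


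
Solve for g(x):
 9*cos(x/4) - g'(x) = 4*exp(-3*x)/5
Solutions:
 g(x) = C1 + 36*sin(x/4) + 4*exp(-3*x)/15


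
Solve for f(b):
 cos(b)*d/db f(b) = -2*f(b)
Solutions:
 f(b) = C1*(sin(b) - 1)/(sin(b) + 1)


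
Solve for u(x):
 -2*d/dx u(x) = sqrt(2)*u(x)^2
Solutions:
 u(x) = 2/(C1 + sqrt(2)*x)


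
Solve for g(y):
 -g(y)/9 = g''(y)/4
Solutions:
 g(y) = C1*sin(2*y/3) + C2*cos(2*y/3)


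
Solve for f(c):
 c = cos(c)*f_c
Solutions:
 f(c) = C1 + Integral(c/cos(c), c)


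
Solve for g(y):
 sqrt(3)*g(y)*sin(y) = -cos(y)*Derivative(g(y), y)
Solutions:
 g(y) = C1*cos(y)^(sqrt(3))


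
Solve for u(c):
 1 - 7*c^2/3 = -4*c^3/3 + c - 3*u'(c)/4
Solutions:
 u(c) = C1 - 4*c^4/9 + 28*c^3/27 + 2*c^2/3 - 4*c/3


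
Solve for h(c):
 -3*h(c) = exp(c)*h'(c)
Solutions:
 h(c) = C1*exp(3*exp(-c))


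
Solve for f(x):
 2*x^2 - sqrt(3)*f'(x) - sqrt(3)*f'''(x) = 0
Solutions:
 f(x) = C1 + C2*sin(x) + C3*cos(x) + 2*sqrt(3)*x^3/9 - 4*sqrt(3)*x/3


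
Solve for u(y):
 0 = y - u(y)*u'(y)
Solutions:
 u(y) = -sqrt(C1 + y^2)
 u(y) = sqrt(C1 + y^2)


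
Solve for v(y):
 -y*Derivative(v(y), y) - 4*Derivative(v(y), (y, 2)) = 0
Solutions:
 v(y) = C1 + C2*erf(sqrt(2)*y/4)


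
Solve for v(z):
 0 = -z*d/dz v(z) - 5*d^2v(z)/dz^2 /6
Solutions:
 v(z) = C1 + C2*erf(sqrt(15)*z/5)


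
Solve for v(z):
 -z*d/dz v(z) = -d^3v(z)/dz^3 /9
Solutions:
 v(z) = C1 + Integral(C2*airyai(3^(2/3)*z) + C3*airybi(3^(2/3)*z), z)


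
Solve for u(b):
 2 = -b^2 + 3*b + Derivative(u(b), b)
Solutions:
 u(b) = C1 + b^3/3 - 3*b^2/2 + 2*b


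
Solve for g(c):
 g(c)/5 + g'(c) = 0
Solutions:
 g(c) = C1*exp(-c/5)


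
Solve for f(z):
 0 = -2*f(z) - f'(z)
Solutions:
 f(z) = C1*exp(-2*z)


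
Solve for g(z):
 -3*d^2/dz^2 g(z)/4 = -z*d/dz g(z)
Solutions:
 g(z) = C1 + C2*erfi(sqrt(6)*z/3)


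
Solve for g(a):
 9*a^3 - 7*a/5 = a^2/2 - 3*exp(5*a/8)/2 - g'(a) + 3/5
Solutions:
 g(a) = C1 - 9*a^4/4 + a^3/6 + 7*a^2/10 + 3*a/5 - 12*exp(5*a/8)/5


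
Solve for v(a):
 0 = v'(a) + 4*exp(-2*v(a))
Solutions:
 v(a) = log(-sqrt(C1 - 8*a))
 v(a) = log(C1 - 8*a)/2


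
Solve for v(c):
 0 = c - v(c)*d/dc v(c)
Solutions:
 v(c) = -sqrt(C1 + c^2)
 v(c) = sqrt(C1 + c^2)


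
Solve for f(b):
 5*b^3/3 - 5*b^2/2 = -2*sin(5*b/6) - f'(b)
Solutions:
 f(b) = C1 - 5*b^4/12 + 5*b^3/6 + 12*cos(5*b/6)/5


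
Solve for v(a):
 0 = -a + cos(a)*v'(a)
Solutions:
 v(a) = C1 + Integral(a/cos(a), a)


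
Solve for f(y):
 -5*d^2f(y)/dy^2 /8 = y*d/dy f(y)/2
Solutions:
 f(y) = C1 + C2*erf(sqrt(10)*y/5)


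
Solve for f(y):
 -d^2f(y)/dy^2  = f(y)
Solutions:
 f(y) = C1*sin(y) + C2*cos(y)


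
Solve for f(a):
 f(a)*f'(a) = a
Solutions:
 f(a) = -sqrt(C1 + a^2)
 f(a) = sqrt(C1 + a^2)


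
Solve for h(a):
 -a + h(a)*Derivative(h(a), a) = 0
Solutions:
 h(a) = -sqrt(C1 + a^2)
 h(a) = sqrt(C1 + a^2)


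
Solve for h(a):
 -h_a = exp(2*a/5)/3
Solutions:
 h(a) = C1 - 5*exp(2*a/5)/6


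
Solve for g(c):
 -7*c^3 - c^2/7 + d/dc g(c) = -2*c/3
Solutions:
 g(c) = C1 + 7*c^4/4 + c^3/21 - c^2/3


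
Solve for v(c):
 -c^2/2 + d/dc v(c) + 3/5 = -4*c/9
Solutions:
 v(c) = C1 + c^3/6 - 2*c^2/9 - 3*c/5


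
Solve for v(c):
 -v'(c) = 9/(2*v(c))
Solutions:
 v(c) = -sqrt(C1 - 9*c)
 v(c) = sqrt(C1 - 9*c)


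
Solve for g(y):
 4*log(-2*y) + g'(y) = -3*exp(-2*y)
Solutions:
 g(y) = C1 - 4*y*log(-y) + 4*y*(1 - log(2)) + 3*exp(-2*y)/2


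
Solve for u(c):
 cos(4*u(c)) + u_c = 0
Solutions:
 u(c) = -asin((C1 + exp(8*c))/(C1 - exp(8*c)))/4 + pi/4
 u(c) = asin((C1 + exp(8*c))/(C1 - exp(8*c)))/4


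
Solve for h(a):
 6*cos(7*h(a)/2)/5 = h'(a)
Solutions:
 -6*a/5 - log(sin(7*h(a)/2) - 1)/7 + log(sin(7*h(a)/2) + 1)/7 = C1


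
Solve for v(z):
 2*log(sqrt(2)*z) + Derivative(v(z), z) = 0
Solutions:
 v(z) = C1 - 2*z*log(z) - z*log(2) + 2*z


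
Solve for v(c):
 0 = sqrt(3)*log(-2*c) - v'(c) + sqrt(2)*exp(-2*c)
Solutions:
 v(c) = C1 + sqrt(3)*c*log(-c) + sqrt(3)*c*(-1 + log(2)) - sqrt(2)*exp(-2*c)/2


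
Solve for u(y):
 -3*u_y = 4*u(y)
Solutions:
 u(y) = C1*exp(-4*y/3)


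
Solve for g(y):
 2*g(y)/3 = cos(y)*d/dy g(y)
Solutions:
 g(y) = C1*(sin(y) + 1)^(1/3)/(sin(y) - 1)^(1/3)


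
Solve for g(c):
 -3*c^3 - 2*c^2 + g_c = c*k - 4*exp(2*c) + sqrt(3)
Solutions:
 g(c) = C1 + 3*c^4/4 + 2*c^3/3 + c^2*k/2 + sqrt(3)*c - 2*exp(2*c)


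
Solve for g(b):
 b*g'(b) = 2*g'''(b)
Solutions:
 g(b) = C1 + Integral(C2*airyai(2^(2/3)*b/2) + C3*airybi(2^(2/3)*b/2), b)


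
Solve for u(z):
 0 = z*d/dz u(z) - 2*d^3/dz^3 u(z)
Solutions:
 u(z) = C1 + Integral(C2*airyai(2^(2/3)*z/2) + C3*airybi(2^(2/3)*z/2), z)
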